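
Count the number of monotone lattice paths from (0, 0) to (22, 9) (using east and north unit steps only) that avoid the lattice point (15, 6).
Number of paths = 13648395

Total paths from (0, 0) to (22, 9): C(31, 22) = 20160075. Paths through (15, 6): (paths (0, 0) → (15, 6)) × (paths (15, 6) → (22, 9)) = C(21, 15) · C(10, 7) = 54264 · 120 = 6511680. Avoidance count = 20160075 − 6511680 = 13648395.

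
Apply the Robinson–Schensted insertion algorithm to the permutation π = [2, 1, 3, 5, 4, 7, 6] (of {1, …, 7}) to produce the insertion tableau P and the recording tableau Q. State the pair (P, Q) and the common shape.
P = [1, 3, 4, 6] / [2, 5, 7];  Q = [1, 3, 4, 6] / [2, 5, 7];  common shape = (4, 3)

Row-insert the values π_1, π_2, … into P one at a time, bumping the leftmost entry strictly greater than the inserted value down to the next row. The recording tableau Q records, in position (i, j), the step at which that cell was added to P.
  Insert 2 (step 1): P = [2];  Q = [1]
  Insert 1 (step 2): P = [1] / [2];  Q = [1] / [2]
  Insert 3 (step 3): P = [1, 3] / [2];  Q = [1, 3] / [2]
  Insert 5 (step 4): P = [1, 3, 5] / [2];  Q = [1, 3, 4] / [2]
  Insert 4 (step 5): P = [1, 3, 4] / [2, 5];  Q = [1, 3, 4] / [2, 5]
  Insert 7 (step 6): P = [1, 3, 4, 7] / [2, 5];  Q = [1, 3, 4, 6] / [2, 5]
  Insert 6 (step 7): P = [1, 3, 4, 6] / [2, 5, 7];  Q = [1, 3, 4, 6] / [2, 5, 7]
Final shape: (4, 3).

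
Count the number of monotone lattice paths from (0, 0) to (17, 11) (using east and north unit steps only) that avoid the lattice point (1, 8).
Number of paths = 21465459

Total paths from (0, 0) to (17, 11): C(28, 17) = 21474180. Paths through (1, 8): (paths (0, 0) → (1, 8)) × (paths (1, 8) → (17, 11)) = C(9, 1) · C(19, 16) = 9 · 969 = 8721. Avoidance count = 21474180 − 8721 = 21465459.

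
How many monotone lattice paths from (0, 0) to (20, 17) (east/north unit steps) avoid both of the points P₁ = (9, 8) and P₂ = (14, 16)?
Number of paths = 11023311175

Inclusion–exclusion. Total paths: C(37, 20) = 15905368710. Through P₁: C(17, 9)·C(20, 11) = 4083107600. Through P₂: C(30, 14)·C(7, 6) = 1017958725. Since P₁ is strictly southwest of P₂, a monotone path through both must visit P₁ then P₂; paths through both = C(17, 9)·C(13, 5)·C(7, 6) = 219008790. Avoid both = 15905368710 − 4083107600 − 1017958725 + 219008790 = 11023311175.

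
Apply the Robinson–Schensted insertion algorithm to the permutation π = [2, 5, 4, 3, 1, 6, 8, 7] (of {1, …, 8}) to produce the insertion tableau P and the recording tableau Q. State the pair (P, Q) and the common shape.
P = [1, 3, 6, 7] / [2, 8] / [4] / [5];  Q = [1, 2, 6, 7] / [3, 8] / [4] / [5];  common shape = (4, 2, 1, 1)

Row-insert the values π_1, π_2, … into P one at a time, bumping the leftmost entry strictly greater than the inserted value down to the next row. The recording tableau Q records, in position (i, j), the step at which that cell was added to P.
  Insert 2 (step 1): P = [2];  Q = [1]
  Insert 5 (step 2): P = [2, 5];  Q = [1, 2]
  Insert 4 (step 3): P = [2, 4] / [5];  Q = [1, 2] / [3]
  Insert 3 (step 4): P = [2, 3] / [4] / [5];  Q = [1, 2] / [3] / [4]
  Insert 1 (step 5): P = [1, 3] / [2] / [4] / [5];  Q = [1, 2] / [3] / [4] / [5]
  Insert 6 (step 6): P = [1, 3, 6] / [2] / [4] / [5];  Q = [1, 2, 6] / [3] / [4] / [5]
  Insert 8 (step 7): P = [1, 3, 6, 8] / [2] / [4] / [5];  Q = [1, 2, 6, 7] / [3] / [4] / [5]
  Insert 7 (step 8): P = [1, 3, 6, 7] / [2, 8] / [4] / [5];  Q = [1, 2, 6, 7] / [3, 8] / [4] / [5]
Final shape: (4, 2, 1, 1).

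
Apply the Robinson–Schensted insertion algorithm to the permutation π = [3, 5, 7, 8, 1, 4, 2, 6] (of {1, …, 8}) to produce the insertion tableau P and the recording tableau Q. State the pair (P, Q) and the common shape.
P = [1, 2, 6, 8] / [3, 4, 7] / [5];  Q = [1, 2, 3, 4] / [5, 6, 8] / [7];  common shape = (4, 3, 1)

Row-insert the values π_1, π_2, … into P one at a time, bumping the leftmost entry strictly greater than the inserted value down to the next row. The recording tableau Q records, in position (i, j), the step at which that cell was added to P.
  Insert 3 (step 1): P = [3];  Q = [1]
  Insert 5 (step 2): P = [3, 5];  Q = [1, 2]
  Insert 7 (step 3): P = [3, 5, 7];  Q = [1, 2, 3]
  Insert 8 (step 4): P = [3, 5, 7, 8];  Q = [1, 2, 3, 4]
  Insert 1 (step 5): P = [1, 5, 7, 8] / [3];  Q = [1, 2, 3, 4] / [5]
  Insert 4 (step 6): P = [1, 4, 7, 8] / [3, 5];  Q = [1, 2, 3, 4] / [5, 6]
  Insert 2 (step 7): P = [1, 2, 7, 8] / [3, 4] / [5];  Q = [1, 2, 3, 4] / [5, 6] / [7]
  Insert 6 (step 8): P = [1, 2, 6, 8] / [3, 4, 7] / [5];  Q = [1, 2, 3, 4] / [5, 6, 8] / [7]
Final shape: (4, 3, 1).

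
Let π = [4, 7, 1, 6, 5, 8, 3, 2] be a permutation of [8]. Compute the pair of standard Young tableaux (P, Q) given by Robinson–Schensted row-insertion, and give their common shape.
P = [1, 2, 8] / [3, 5] / [4] / [6] / [7];  Q = [1, 2, 6] / [3, 4] / [5] / [7] / [8];  common shape = (3, 2, 1, 1, 1)

Row-insert the values π_1, π_2, … into P one at a time, bumping the leftmost entry strictly greater than the inserted value down to the next row. The recording tableau Q records, in position (i, j), the step at which that cell was added to P.
  Insert 4 (step 1): P = [4];  Q = [1]
  Insert 7 (step 2): P = [4, 7];  Q = [1, 2]
  Insert 1 (step 3): P = [1, 7] / [4];  Q = [1, 2] / [3]
  Insert 6 (step 4): P = [1, 6] / [4, 7];  Q = [1, 2] / [3, 4]
  Insert 5 (step 5): P = [1, 5] / [4, 6] / [7];  Q = [1, 2] / [3, 4] / [5]
  Insert 8 (step 6): P = [1, 5, 8] / [4, 6] / [7];  Q = [1, 2, 6] / [3, 4] / [5]
  Insert 3 (step 7): P = [1, 3, 8] / [4, 5] / [6] / [7];  Q = [1, 2, 6] / [3, 4] / [5] / [7]
  Insert 2 (step 8): P = [1, 2, 8] / [3, 5] / [4] / [6] / [7];  Q = [1, 2, 6] / [3, 4] / [5] / [7] / [8]
Final shape: (3, 2, 1, 1, 1).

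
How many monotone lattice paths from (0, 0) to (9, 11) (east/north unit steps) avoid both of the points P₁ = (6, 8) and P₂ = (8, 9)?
Number of paths = 61997

Inclusion–exclusion. Total paths: C(20, 9) = 167960. Through P₁: C(14, 6)·C(6, 3) = 60060. Through P₂: C(17, 8)·C(3, 1) = 72930. Since P₁ is strictly southwest of P₂, a monotone path through both must visit P₁ then P₂; paths through both = C(14, 6)·C(3, 2)·C(3, 1) = 27027. Avoid both = 167960 − 60060 − 72930 + 27027 = 61997.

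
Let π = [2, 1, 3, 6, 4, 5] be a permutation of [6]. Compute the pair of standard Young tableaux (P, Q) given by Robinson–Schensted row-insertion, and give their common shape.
P = [1, 3, 4, 5] / [2, 6];  Q = [1, 3, 4, 6] / [2, 5];  common shape = (4, 2)

Row-insert the values π_1, π_2, … into P one at a time, bumping the leftmost entry strictly greater than the inserted value down to the next row. The recording tableau Q records, in position (i, j), the step at which that cell was added to P.
  Insert 2 (step 1): P = [2];  Q = [1]
  Insert 1 (step 2): P = [1] / [2];  Q = [1] / [2]
  Insert 3 (step 3): P = [1, 3] / [2];  Q = [1, 3] / [2]
  Insert 6 (step 4): P = [1, 3, 6] / [2];  Q = [1, 3, 4] / [2]
  Insert 4 (step 5): P = [1, 3, 4] / [2, 6];  Q = [1, 3, 4] / [2, 5]
  Insert 5 (step 6): P = [1, 3, 4, 5] / [2, 6];  Q = [1, 3, 4, 6] / [2, 5]
Final shape: (4, 2).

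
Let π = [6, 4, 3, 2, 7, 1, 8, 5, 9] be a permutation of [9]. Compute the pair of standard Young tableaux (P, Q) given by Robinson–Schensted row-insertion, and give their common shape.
P = [1, 5, 8, 9] / [2, 7] / [3] / [4] / [6];  Q = [1, 5, 7, 9] / [2, 8] / [3] / [4] / [6];  common shape = (4, 2, 1, 1, 1)

Row-insert the values π_1, π_2, … into P one at a time, bumping the leftmost entry strictly greater than the inserted value down to the next row. The recording tableau Q records, in position (i, j), the step at which that cell was added to P.
  Insert 6 (step 1): P = [6];  Q = [1]
  Insert 4 (step 2): P = [4] / [6];  Q = [1] / [2]
  Insert 3 (step 3): P = [3] / [4] / [6];  Q = [1] / [2] / [3]
  Insert 2 (step 4): P = [2] / [3] / [4] / [6];  Q = [1] / [2] / [3] / [4]
  Insert 7 (step 5): P = [2, 7] / [3] / [4] / [6];  Q = [1, 5] / [2] / [3] / [4]
  Insert 1 (step 6): P = [1, 7] / [2] / [3] / [4] / [6];  Q = [1, 5] / [2] / [3] / [4] / [6]
  Insert 8 (step 7): P = [1, 7, 8] / [2] / [3] / [4] / [6];  Q = [1, 5, 7] / [2] / [3] / [4] / [6]
  Insert 5 (step 8): P = [1, 5, 8] / [2, 7] / [3] / [4] / [6];  Q = [1, 5, 7] / [2, 8] / [3] / [4] / [6]
  Insert 9 (step 9): P = [1, 5, 8, 9] / [2, 7] / [3] / [4] / [6];  Q = [1, 5, 7, 9] / [2, 8] / [3] / [4] / [6]
Final shape: (4, 2, 1, 1, 1).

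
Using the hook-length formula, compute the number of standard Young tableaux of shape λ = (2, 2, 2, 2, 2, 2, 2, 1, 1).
# SYT of shape (2, 2, 2, 2, 2, 2, 2, 1, 1) = 3432

Hook-length formula: f^λ = n! / Π hook(c), product over all cells c of the Young diagram. For λ = (2, 2, 2, 2, 2, 2, 2, 1, 1), n = 16 boxes. Hook lengths by row (left-to-right, top-to-bottom): [10, 7]; [9, 6]; [8, 5]; [7, 4]; [6, 3]; [5, 2]; [4, 1]; [2]; [1]. Product of hooks = 6096384000. So f^λ = 16! / 6096384000 = 20922789888000 / 6096384000 = 3432.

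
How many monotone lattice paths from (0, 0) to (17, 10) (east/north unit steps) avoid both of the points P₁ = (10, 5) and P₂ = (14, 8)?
Number of paths = 3911259

Inclusion–exclusion. Total paths: C(27, 17) = 8436285. Through P₁: C(15, 10)·C(12, 7) = 2378376. Through P₂: C(22, 14)·C(5, 3) = 3197700. Since P₁ is strictly southwest of P₂, a monotone path through both must visit P₁ then P₂; paths through both = C(15, 10)·C(7, 4)·C(5, 3) = 1051050. Avoid both = 8436285 − 2378376 − 3197700 + 1051050 = 3911259.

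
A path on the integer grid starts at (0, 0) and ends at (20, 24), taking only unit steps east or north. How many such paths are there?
Number of paths = 1761039350070

A monotone lattice path from (0, 0) to (20, 24) consists of 20 east steps and 24 north steps in some order, so it is determined by which 20 of the 44 steps are east. The count is C(44, 20) = 1761039350070.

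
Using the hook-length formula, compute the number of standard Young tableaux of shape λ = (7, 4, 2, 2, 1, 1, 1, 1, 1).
# SYT of shape (7, 4, 2, 2, 1, 1, 1, 1, 1) = 67721472

Hook-length formula: f^λ = n! / Π hook(c), product over all cells c of the Young diagram. For λ = (7, 4, 2, 2, 1, 1, 1, 1, 1), n = 20 boxes. Hook lengths by row (left-to-right, top-to-bottom): [15, 9, 6, 5, 3, 2, 1]; [11, 5, 2, 1]; [8, 2]; [7, 1]; [5]; [4]; [3]; [2]; [1]. Product of hooks = 35925120000. So f^λ = 20! / 35925120000 = 2432902008176640000 / 35925120000 = 67721472.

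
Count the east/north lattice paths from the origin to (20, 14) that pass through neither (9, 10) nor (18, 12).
Number of paths = 777405060

Inclusion–exclusion. Total paths: C(34, 20) = 1391975640. Through P₁: C(19, 9)·C(15, 11) = 126095970. Through P₂: C(30, 18)·C(4, 2) = 518959350. Since P₁ is strictly southwest of P₂, a monotone path through both must visit P₁ then P₂; paths through both = C(19, 9)·C(11, 9)·C(4, 2) = 30484740. Avoid both = 1391975640 − 126095970 − 518959350 + 30484740 = 777405060.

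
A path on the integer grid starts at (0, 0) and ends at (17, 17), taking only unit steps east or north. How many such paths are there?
Number of paths = 2333606220

A monotone lattice path from (0, 0) to (17, 17) consists of 17 east steps and 17 north steps in some order, so it is determined by which 17 of the 34 steps are east. The count is C(34, 17) = 2333606220.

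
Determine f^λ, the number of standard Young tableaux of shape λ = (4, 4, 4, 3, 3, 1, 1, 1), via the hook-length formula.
# SYT of shape (4, 4, 4, 3, 3, 1, 1, 1) = 112869120

Hook-length formula: f^λ = n! / Π hook(c), product over all cells c of the Young diagram. For λ = (4, 4, 4, 3, 3, 1, 1, 1), n = 21 boxes. Hook lengths by row (left-to-right, top-to-bottom): [11, 7, 6, 3]; [10, 6, 5, 2]; [9, 5, 4, 1]; [7, 3, 2]; [6, 2, 1]; [3]; [2]; [1]. Product of hooks = 452656512000. So f^λ = 21! / 452656512000 = 51090942171709440000 / 452656512000 = 112869120.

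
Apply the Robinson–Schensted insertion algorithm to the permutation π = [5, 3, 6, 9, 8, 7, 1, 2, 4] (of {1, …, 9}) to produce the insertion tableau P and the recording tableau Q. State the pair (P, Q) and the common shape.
P = [1, 2, 4] / [3, 6, 7] / [5, 8] / [9];  Q = [1, 3, 4] / [2, 5, 9] / [6, 8] / [7];  common shape = (3, 3, 2, 1)

Row-insert the values π_1, π_2, … into P one at a time, bumping the leftmost entry strictly greater than the inserted value down to the next row. The recording tableau Q records, in position (i, j), the step at which that cell was added to P.
  Insert 5 (step 1): P = [5];  Q = [1]
  Insert 3 (step 2): P = [3] / [5];  Q = [1] / [2]
  Insert 6 (step 3): P = [3, 6] / [5];  Q = [1, 3] / [2]
  Insert 9 (step 4): P = [3, 6, 9] / [5];  Q = [1, 3, 4] / [2]
  Insert 8 (step 5): P = [3, 6, 8] / [5, 9];  Q = [1, 3, 4] / [2, 5]
  Insert 7 (step 6): P = [3, 6, 7] / [5, 8] / [9];  Q = [1, 3, 4] / [2, 5] / [6]
  Insert 1 (step 7): P = [1, 6, 7] / [3, 8] / [5] / [9];  Q = [1, 3, 4] / [2, 5] / [6] / [7]
  Insert 2 (step 8): P = [1, 2, 7] / [3, 6] / [5, 8] / [9];  Q = [1, 3, 4] / [2, 5] / [6, 8] / [7]
  Insert 4 (step 9): P = [1, 2, 4] / [3, 6, 7] / [5, 8] / [9];  Q = [1, 3, 4] / [2, 5, 9] / [6, 8] / [7]
Final shape: (3, 3, 2, 1).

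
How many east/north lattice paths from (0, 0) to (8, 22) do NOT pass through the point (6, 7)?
Number of paths = 5619549

Total paths from (0, 0) to (8, 22): C(30, 8) = 5852925. Paths through (6, 7): (paths (0, 0) → (6, 7)) × (paths (6, 7) → (8, 22)) = C(13, 6) · C(17, 2) = 1716 · 136 = 233376. Avoidance count = 5852925 − 233376 = 5619549.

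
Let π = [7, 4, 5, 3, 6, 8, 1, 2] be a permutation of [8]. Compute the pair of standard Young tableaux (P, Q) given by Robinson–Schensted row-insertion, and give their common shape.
P = [1, 2, 6, 8] / [3, 5] / [4] / [7];  Q = [1, 3, 5, 6] / [2, 8] / [4] / [7];  common shape = (4, 2, 1, 1)

Row-insert the values π_1, π_2, … into P one at a time, bumping the leftmost entry strictly greater than the inserted value down to the next row. The recording tableau Q records, in position (i, j), the step at which that cell was added to P.
  Insert 7 (step 1): P = [7];  Q = [1]
  Insert 4 (step 2): P = [4] / [7];  Q = [1] / [2]
  Insert 5 (step 3): P = [4, 5] / [7];  Q = [1, 3] / [2]
  Insert 3 (step 4): P = [3, 5] / [4] / [7];  Q = [1, 3] / [2] / [4]
  Insert 6 (step 5): P = [3, 5, 6] / [4] / [7];  Q = [1, 3, 5] / [2] / [4]
  Insert 8 (step 6): P = [3, 5, 6, 8] / [4] / [7];  Q = [1, 3, 5, 6] / [2] / [4]
  Insert 1 (step 7): P = [1, 5, 6, 8] / [3] / [4] / [7];  Q = [1, 3, 5, 6] / [2] / [4] / [7]
  Insert 2 (step 8): P = [1, 2, 6, 8] / [3, 5] / [4] / [7];  Q = [1, 3, 5, 6] / [2, 8] / [4] / [7]
Final shape: (4, 2, 1, 1).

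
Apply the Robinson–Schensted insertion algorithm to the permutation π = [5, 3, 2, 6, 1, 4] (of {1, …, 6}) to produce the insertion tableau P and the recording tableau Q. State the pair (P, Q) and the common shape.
P = [1, 4] / [2, 6] / [3] / [5];  Q = [1, 4] / [2, 6] / [3] / [5];  common shape = (2, 2, 1, 1)

Row-insert the values π_1, π_2, … into P one at a time, bumping the leftmost entry strictly greater than the inserted value down to the next row. The recording tableau Q records, in position (i, j), the step at which that cell was added to P.
  Insert 5 (step 1): P = [5];  Q = [1]
  Insert 3 (step 2): P = [3] / [5];  Q = [1] / [2]
  Insert 2 (step 3): P = [2] / [3] / [5];  Q = [1] / [2] / [3]
  Insert 6 (step 4): P = [2, 6] / [3] / [5];  Q = [1, 4] / [2] / [3]
  Insert 1 (step 5): P = [1, 6] / [2] / [3] / [5];  Q = [1, 4] / [2] / [3] / [5]
  Insert 4 (step 6): P = [1, 4] / [2, 6] / [3] / [5];  Q = [1, 4] / [2, 6] / [3] / [5]
Final shape: (2, 2, 1, 1).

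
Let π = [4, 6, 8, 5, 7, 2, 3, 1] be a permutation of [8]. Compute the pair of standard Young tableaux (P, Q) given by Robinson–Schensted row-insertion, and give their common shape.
P = [1, 3, 7] / [2, 5] / [4, 8] / [6];  Q = [1, 2, 3] / [4, 5] / [6, 7] / [8];  common shape = (3, 2, 2, 1)

Row-insert the values π_1, π_2, … into P one at a time, bumping the leftmost entry strictly greater than the inserted value down to the next row. The recording tableau Q records, in position (i, j), the step at which that cell was added to P.
  Insert 4 (step 1): P = [4];  Q = [1]
  Insert 6 (step 2): P = [4, 6];  Q = [1, 2]
  Insert 8 (step 3): P = [4, 6, 8];  Q = [1, 2, 3]
  Insert 5 (step 4): P = [4, 5, 8] / [6];  Q = [1, 2, 3] / [4]
  Insert 7 (step 5): P = [4, 5, 7] / [6, 8];  Q = [1, 2, 3] / [4, 5]
  Insert 2 (step 6): P = [2, 5, 7] / [4, 8] / [6];  Q = [1, 2, 3] / [4, 5] / [6]
  Insert 3 (step 7): P = [2, 3, 7] / [4, 5] / [6, 8];  Q = [1, 2, 3] / [4, 5] / [6, 7]
  Insert 1 (step 8): P = [1, 3, 7] / [2, 5] / [4, 8] / [6];  Q = [1, 2, 3] / [4, 5] / [6, 7] / [8]
Final shape: (3, 2, 2, 1).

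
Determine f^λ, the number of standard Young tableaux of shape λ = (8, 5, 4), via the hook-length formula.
# SYT of shape (8, 5, 4) = 272272

Hook-length formula: f^λ = n! / Π hook(c), product over all cells c of the Young diagram. For λ = (8, 5, 4), n = 17 boxes. Hook lengths by row (left-to-right, top-to-bottom): [10, 9, 8, 7, 5, 3, 2, 1]; [6, 5, 4, 3, 1]; [4, 3, 2, 1]. Product of hooks = 1306368000. So f^λ = 17! / 1306368000 = 355687428096000 / 1306368000 = 272272.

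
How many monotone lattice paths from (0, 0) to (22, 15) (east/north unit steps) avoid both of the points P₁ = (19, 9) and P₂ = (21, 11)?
Number of paths = 8346104760

Inclusion–exclusion. Total paths: C(37, 22) = 9364199760. Through P₁: C(28, 19)·C(9, 3) = 580179600. Through P₂: C(32, 21)·C(5, 1) = 645122400. Since P₁ is strictly southwest of P₂, a monotone path through both must visit P₁ then P₂; paths through both = C(28, 19)·C(4, 2)·C(5, 1) = 207207000. Avoid both = 9364199760 − 580179600 − 645122400 + 207207000 = 8346104760.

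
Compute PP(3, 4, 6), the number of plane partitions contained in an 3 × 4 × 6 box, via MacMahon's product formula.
PP(3, 4, 6) = 457380

Evaluate the triple product over i = 1..3, j = 1..4, k = 1..6. The factors are (2/1) · (3/2) · (4/3) · (5/4) · (6/5) · (7/6) · (3/2) · (4/3) · … (72 factors total). The numerators and denominators telescope so the product is an integer; carrying out the multiplication exactly gives PP(3, 4, 6) = 457380.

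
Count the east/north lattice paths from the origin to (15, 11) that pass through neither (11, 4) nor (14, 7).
Number of paths = 6830810

Inclusion–exclusion. Total paths: C(26, 15) = 7726160. Through P₁: C(15, 11)·C(11, 4) = 450450. Through P₂: C(21, 14)·C(5, 1) = 581400. Since P₁ is strictly southwest of P₂, a monotone path through both must visit P₁ then P₂; paths through both = C(15, 11)·C(6, 3)·C(5, 1) = 136500. Avoid both = 7726160 − 450450 − 581400 + 136500 = 6830810.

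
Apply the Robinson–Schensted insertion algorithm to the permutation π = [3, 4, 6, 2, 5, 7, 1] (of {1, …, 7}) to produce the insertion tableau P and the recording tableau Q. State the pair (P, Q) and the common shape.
P = [1, 4, 5, 7] / [2, 6] / [3];  Q = [1, 2, 3, 6] / [4, 5] / [7];  common shape = (4, 2, 1)

Row-insert the values π_1, π_2, … into P one at a time, bumping the leftmost entry strictly greater than the inserted value down to the next row. The recording tableau Q records, in position (i, j), the step at which that cell was added to P.
  Insert 3 (step 1): P = [3];  Q = [1]
  Insert 4 (step 2): P = [3, 4];  Q = [1, 2]
  Insert 6 (step 3): P = [3, 4, 6];  Q = [1, 2, 3]
  Insert 2 (step 4): P = [2, 4, 6] / [3];  Q = [1, 2, 3] / [4]
  Insert 5 (step 5): P = [2, 4, 5] / [3, 6];  Q = [1, 2, 3] / [4, 5]
  Insert 7 (step 6): P = [2, 4, 5, 7] / [3, 6];  Q = [1, 2, 3, 6] / [4, 5]
  Insert 1 (step 7): P = [1, 4, 5, 7] / [2, 6] / [3];  Q = [1, 2, 3, 6] / [4, 5] / [7]
Final shape: (4, 2, 1).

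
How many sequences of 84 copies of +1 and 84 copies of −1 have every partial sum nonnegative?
C_84 = 270557451039395118028642463289168566420671280440

These ballot sequences are counted by the Catalan number C_n = (1/(n + 1)) · C(2n, n). For n = 84: C_84 = (1/85) · C(168, 84) = 22997383338348585032434609379579328145757058837400/85 = 270557451039395118028642463289168566420671280440.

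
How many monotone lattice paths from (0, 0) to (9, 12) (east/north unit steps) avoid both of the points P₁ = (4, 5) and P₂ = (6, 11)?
Number of paths = 158746

Inclusion–exclusion. Total paths: C(21, 9) = 293930. Through P₁: C(9, 4)·C(12, 5) = 99792. Through P₂: C(17, 6)·C(4, 3) = 49504. Since P₁ is strictly southwest of P₂, a monotone path through both must visit P₁ then P₂; paths through both = C(9, 4)·C(8, 2)·C(4, 3) = 14112. Avoid both = 293930 − 99792 − 49504 + 14112 = 158746.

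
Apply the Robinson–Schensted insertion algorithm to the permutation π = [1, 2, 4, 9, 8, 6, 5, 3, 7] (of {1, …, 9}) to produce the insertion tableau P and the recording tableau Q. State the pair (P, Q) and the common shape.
P = [1, 2, 3, 5, 7] / [4] / [6] / [8] / [9];  Q = [1, 2, 3, 4, 9] / [5] / [6] / [7] / [8];  common shape = (5, 1, 1, 1, 1)

Row-insert the values π_1, π_2, … into P one at a time, bumping the leftmost entry strictly greater than the inserted value down to the next row. The recording tableau Q records, in position (i, j), the step at which that cell was added to P.
  Insert 1 (step 1): P = [1];  Q = [1]
  Insert 2 (step 2): P = [1, 2];  Q = [1, 2]
  Insert 4 (step 3): P = [1, 2, 4];  Q = [1, 2, 3]
  Insert 9 (step 4): P = [1, 2, 4, 9];  Q = [1, 2, 3, 4]
  Insert 8 (step 5): P = [1, 2, 4, 8] / [9];  Q = [1, 2, 3, 4] / [5]
  Insert 6 (step 6): P = [1, 2, 4, 6] / [8] / [9];  Q = [1, 2, 3, 4] / [5] / [6]
  Insert 5 (step 7): P = [1, 2, 4, 5] / [6] / [8] / [9];  Q = [1, 2, 3, 4] / [5] / [6] / [7]
  Insert 3 (step 8): P = [1, 2, 3, 5] / [4] / [6] / [8] / [9];  Q = [1, 2, 3, 4] / [5] / [6] / [7] / [8]
  Insert 7 (step 9): P = [1, 2, 3, 5, 7] / [4] / [6] / [8] / [9];  Q = [1, 2, 3, 4, 9] / [5] / [6] / [7] / [8]
Final shape: (5, 1, 1, 1, 1).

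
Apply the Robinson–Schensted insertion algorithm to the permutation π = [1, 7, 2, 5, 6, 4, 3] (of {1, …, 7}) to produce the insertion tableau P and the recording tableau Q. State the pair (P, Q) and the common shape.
P = [1, 2, 3, 6] / [4] / [5] / [7];  Q = [1, 2, 4, 5] / [3] / [6] / [7];  common shape = (4, 1, 1, 1)

Row-insert the values π_1, π_2, … into P one at a time, bumping the leftmost entry strictly greater than the inserted value down to the next row. The recording tableau Q records, in position (i, j), the step at which that cell was added to P.
  Insert 1 (step 1): P = [1];  Q = [1]
  Insert 7 (step 2): P = [1, 7];  Q = [1, 2]
  Insert 2 (step 3): P = [1, 2] / [7];  Q = [1, 2] / [3]
  Insert 5 (step 4): P = [1, 2, 5] / [7];  Q = [1, 2, 4] / [3]
  Insert 6 (step 5): P = [1, 2, 5, 6] / [7];  Q = [1, 2, 4, 5] / [3]
  Insert 4 (step 6): P = [1, 2, 4, 6] / [5] / [7];  Q = [1, 2, 4, 5] / [3] / [6]
  Insert 3 (step 7): P = [1, 2, 3, 6] / [4] / [5] / [7];  Q = [1, 2, 4, 5] / [3] / [6] / [7]
Final shape: (4, 1, 1, 1).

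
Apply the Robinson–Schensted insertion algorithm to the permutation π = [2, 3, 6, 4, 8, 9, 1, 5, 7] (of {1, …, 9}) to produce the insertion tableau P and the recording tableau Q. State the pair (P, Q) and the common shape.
P = [1, 3, 4, 5, 7] / [2, 8, 9] / [6];  Q = [1, 2, 3, 5, 6] / [4, 8, 9] / [7];  common shape = (5, 3, 1)

Row-insert the values π_1, π_2, … into P one at a time, bumping the leftmost entry strictly greater than the inserted value down to the next row. The recording tableau Q records, in position (i, j), the step at which that cell was added to P.
  Insert 2 (step 1): P = [2];  Q = [1]
  Insert 3 (step 2): P = [2, 3];  Q = [1, 2]
  Insert 6 (step 3): P = [2, 3, 6];  Q = [1, 2, 3]
  Insert 4 (step 4): P = [2, 3, 4] / [6];  Q = [1, 2, 3] / [4]
  Insert 8 (step 5): P = [2, 3, 4, 8] / [6];  Q = [1, 2, 3, 5] / [4]
  Insert 9 (step 6): P = [2, 3, 4, 8, 9] / [6];  Q = [1, 2, 3, 5, 6] / [4]
  Insert 1 (step 7): P = [1, 3, 4, 8, 9] / [2] / [6];  Q = [1, 2, 3, 5, 6] / [4] / [7]
  Insert 5 (step 8): P = [1, 3, 4, 5, 9] / [2, 8] / [6];  Q = [1, 2, 3, 5, 6] / [4, 8] / [7]
  Insert 7 (step 9): P = [1, 3, 4, 5, 7] / [2, 8, 9] / [6];  Q = [1, 2, 3, 5, 6] / [4, 8, 9] / [7]
Final shape: (5, 3, 1).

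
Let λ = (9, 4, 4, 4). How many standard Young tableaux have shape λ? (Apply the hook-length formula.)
# SYT of shape (9, 4, 4, 4) = 34566168

Hook-length formula: f^λ = n! / Π hook(c), product over all cells c of the Young diagram. For λ = (9, 4, 4, 4), n = 21 boxes. Hook lengths by row (left-to-right, top-to-bottom): [12, 11, 10, 9, 5, 4, 3, 2, 1]; [6, 5, 4, 3]; [5, 4, 3, 2]; [4, 3, 2, 1]. Product of hooks = 1478062080000. So f^λ = 21! / 1478062080000 = 51090942171709440000 / 1478062080000 = 34566168.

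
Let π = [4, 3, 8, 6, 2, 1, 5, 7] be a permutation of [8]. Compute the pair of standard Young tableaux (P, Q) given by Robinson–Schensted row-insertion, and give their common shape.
P = [1, 5, 7] / [2, 6] / [3, 8] / [4];  Q = [1, 3, 8] / [2, 4] / [5, 7] / [6];  common shape = (3, 2, 2, 1)

Row-insert the values π_1, π_2, … into P one at a time, bumping the leftmost entry strictly greater than the inserted value down to the next row. The recording tableau Q records, in position (i, j), the step at which that cell was added to P.
  Insert 4 (step 1): P = [4];  Q = [1]
  Insert 3 (step 2): P = [3] / [4];  Q = [1] / [2]
  Insert 8 (step 3): P = [3, 8] / [4];  Q = [1, 3] / [2]
  Insert 6 (step 4): P = [3, 6] / [4, 8];  Q = [1, 3] / [2, 4]
  Insert 2 (step 5): P = [2, 6] / [3, 8] / [4];  Q = [1, 3] / [2, 4] / [5]
  Insert 1 (step 6): P = [1, 6] / [2, 8] / [3] / [4];  Q = [1, 3] / [2, 4] / [5] / [6]
  Insert 5 (step 7): P = [1, 5] / [2, 6] / [3, 8] / [4];  Q = [1, 3] / [2, 4] / [5, 7] / [6]
  Insert 7 (step 8): P = [1, 5, 7] / [2, 6] / [3, 8] / [4];  Q = [1, 3, 8] / [2, 4] / [5, 7] / [6]
Final shape: (3, 2, 2, 1).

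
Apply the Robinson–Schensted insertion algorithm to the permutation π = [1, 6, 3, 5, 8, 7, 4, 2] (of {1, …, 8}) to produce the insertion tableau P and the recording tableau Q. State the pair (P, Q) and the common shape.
P = [1, 2, 4, 7] / [3, 8] / [5] / [6];  Q = [1, 2, 4, 5] / [3, 6] / [7] / [8];  common shape = (4, 2, 1, 1)

Row-insert the values π_1, π_2, … into P one at a time, bumping the leftmost entry strictly greater than the inserted value down to the next row. The recording tableau Q records, in position (i, j), the step at which that cell was added to P.
  Insert 1 (step 1): P = [1];  Q = [1]
  Insert 6 (step 2): P = [1, 6];  Q = [1, 2]
  Insert 3 (step 3): P = [1, 3] / [6];  Q = [1, 2] / [3]
  Insert 5 (step 4): P = [1, 3, 5] / [6];  Q = [1, 2, 4] / [3]
  Insert 8 (step 5): P = [1, 3, 5, 8] / [6];  Q = [1, 2, 4, 5] / [3]
  Insert 7 (step 6): P = [1, 3, 5, 7] / [6, 8];  Q = [1, 2, 4, 5] / [3, 6]
  Insert 4 (step 7): P = [1, 3, 4, 7] / [5, 8] / [6];  Q = [1, 2, 4, 5] / [3, 6] / [7]
  Insert 2 (step 8): P = [1, 2, 4, 7] / [3, 8] / [5] / [6];  Q = [1, 2, 4, 5] / [3, 6] / [7] / [8]
Final shape: (4, 2, 1, 1).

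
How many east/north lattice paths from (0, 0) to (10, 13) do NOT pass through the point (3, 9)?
Number of paths = 1071466

Total paths from (0, 0) to (10, 13): C(23, 10) = 1144066. Paths through (3, 9): (paths (0, 0) → (3, 9)) × (paths (3, 9) → (10, 13)) = C(12, 3) · C(11, 7) = 220 · 330 = 72600. Avoidance count = 1144066 − 72600 = 1071466.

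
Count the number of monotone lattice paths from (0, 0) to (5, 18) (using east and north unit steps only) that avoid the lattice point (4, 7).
Number of paths = 29689

Total paths from (0, 0) to (5, 18): C(23, 5) = 33649. Paths through (4, 7): (paths (0, 0) → (4, 7)) × (paths (4, 7) → (5, 18)) = C(11, 4) · C(12, 1) = 330 · 12 = 3960. Avoidance count = 33649 − 3960 = 29689.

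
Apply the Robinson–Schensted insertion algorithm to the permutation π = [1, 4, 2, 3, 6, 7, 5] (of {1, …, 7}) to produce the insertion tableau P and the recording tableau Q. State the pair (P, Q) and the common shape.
P = [1, 2, 3, 5, 7] / [4, 6];  Q = [1, 2, 4, 5, 6] / [3, 7];  common shape = (5, 2)

Row-insert the values π_1, π_2, … into P one at a time, bumping the leftmost entry strictly greater than the inserted value down to the next row. The recording tableau Q records, in position (i, j), the step at which that cell was added to P.
  Insert 1 (step 1): P = [1];  Q = [1]
  Insert 4 (step 2): P = [1, 4];  Q = [1, 2]
  Insert 2 (step 3): P = [1, 2] / [4];  Q = [1, 2] / [3]
  Insert 3 (step 4): P = [1, 2, 3] / [4];  Q = [1, 2, 4] / [3]
  Insert 6 (step 5): P = [1, 2, 3, 6] / [4];  Q = [1, 2, 4, 5] / [3]
  Insert 7 (step 6): P = [1, 2, 3, 6, 7] / [4];  Q = [1, 2, 4, 5, 6] / [3]
  Insert 5 (step 7): P = [1, 2, 3, 5, 7] / [4, 6];  Q = [1, 2, 4, 5, 6] / [3, 7]
Final shape: (5, 2).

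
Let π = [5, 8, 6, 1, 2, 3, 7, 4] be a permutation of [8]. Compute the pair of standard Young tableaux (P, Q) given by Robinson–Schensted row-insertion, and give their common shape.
P = [1, 2, 3, 4] / [5, 6, 7] / [8];  Q = [1, 2, 6, 7] / [3, 5, 8] / [4];  common shape = (4, 3, 1)

Row-insert the values π_1, π_2, … into P one at a time, bumping the leftmost entry strictly greater than the inserted value down to the next row. The recording tableau Q records, in position (i, j), the step at which that cell was added to P.
  Insert 5 (step 1): P = [5];  Q = [1]
  Insert 8 (step 2): P = [5, 8];  Q = [1, 2]
  Insert 6 (step 3): P = [5, 6] / [8];  Q = [1, 2] / [3]
  Insert 1 (step 4): P = [1, 6] / [5] / [8];  Q = [1, 2] / [3] / [4]
  Insert 2 (step 5): P = [1, 2] / [5, 6] / [8];  Q = [1, 2] / [3, 5] / [4]
  Insert 3 (step 6): P = [1, 2, 3] / [5, 6] / [8];  Q = [1, 2, 6] / [3, 5] / [4]
  Insert 7 (step 7): P = [1, 2, 3, 7] / [5, 6] / [8];  Q = [1, 2, 6, 7] / [3, 5] / [4]
  Insert 4 (step 8): P = [1, 2, 3, 4] / [5, 6, 7] / [8];  Q = [1, 2, 6, 7] / [3, 5, 8] / [4]
Final shape: (4, 3, 1).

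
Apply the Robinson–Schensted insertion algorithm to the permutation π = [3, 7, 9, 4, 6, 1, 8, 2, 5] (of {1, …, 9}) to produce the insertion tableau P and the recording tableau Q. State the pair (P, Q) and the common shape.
P = [1, 2, 5, 8] / [3, 4, 6] / [7, 9];  Q = [1, 2, 3, 7] / [4, 5, 9] / [6, 8];  common shape = (4, 3, 2)

Row-insert the values π_1, π_2, … into P one at a time, bumping the leftmost entry strictly greater than the inserted value down to the next row. The recording tableau Q records, in position (i, j), the step at which that cell was added to P.
  Insert 3 (step 1): P = [3];  Q = [1]
  Insert 7 (step 2): P = [3, 7];  Q = [1, 2]
  Insert 9 (step 3): P = [3, 7, 9];  Q = [1, 2, 3]
  Insert 4 (step 4): P = [3, 4, 9] / [7];  Q = [1, 2, 3] / [4]
  Insert 6 (step 5): P = [3, 4, 6] / [7, 9];  Q = [1, 2, 3] / [4, 5]
  Insert 1 (step 6): P = [1, 4, 6] / [3, 9] / [7];  Q = [1, 2, 3] / [4, 5] / [6]
  Insert 8 (step 7): P = [1, 4, 6, 8] / [3, 9] / [7];  Q = [1, 2, 3, 7] / [4, 5] / [6]
  Insert 2 (step 8): P = [1, 2, 6, 8] / [3, 4] / [7, 9];  Q = [1, 2, 3, 7] / [4, 5] / [6, 8]
  Insert 5 (step 9): P = [1, 2, 5, 8] / [3, 4, 6] / [7, 9];  Q = [1, 2, 3, 7] / [4, 5, 9] / [6, 8]
Final shape: (4, 3, 2).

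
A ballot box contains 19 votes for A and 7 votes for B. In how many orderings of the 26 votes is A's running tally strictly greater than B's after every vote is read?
Strict-lead orderings = 303600

Total orderings of the 26 votes with 19 for A: C(26, 19) = 657800. By the Bertrand ballot formula (Cycle Lemma / reflection principle), the number of orderings in which A is strictly ahead of B throughout is (p − q)/(p + q) · C(p + q, p) = (19 − 7)/(19 + 7) · 657800 = 303600.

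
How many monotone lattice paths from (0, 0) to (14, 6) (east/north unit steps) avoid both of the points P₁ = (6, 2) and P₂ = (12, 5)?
Number of paths = 13392

Inclusion–exclusion. Total paths: C(20, 14) = 38760. Through P₁: C(8, 6)·C(12, 8) = 13860. Through P₂: C(17, 12)·C(3, 2) = 18564. Since P₁ is strictly southwest of P₂, a monotone path through both must visit P₁ then P₂; paths through both = C(8, 6)·C(9, 6)·C(3, 2) = 7056. Avoid both = 38760 − 13860 − 18564 + 7056 = 13392.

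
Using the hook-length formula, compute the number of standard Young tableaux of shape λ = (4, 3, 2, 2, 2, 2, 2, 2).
# SYT of shape (4, 3, 2, 2, 2, 2, 2, 2) = 1410864

Hook-length formula: f^λ = n! / Π hook(c), product over all cells c of the Young diagram. For λ = (4, 3, 2, 2, 2, 2, 2, 2), n = 19 boxes. Hook lengths by row (left-to-right, top-to-bottom): [11, 10, 3, 1]; [9, 8, 1]; [7, 6]; [6, 5]; [5, 4]; [4, 3]; [3, 2]; [2, 1]. Product of hooks = 86220288000. So f^λ = 19! / 86220288000 = 121645100408832000 / 86220288000 = 1410864.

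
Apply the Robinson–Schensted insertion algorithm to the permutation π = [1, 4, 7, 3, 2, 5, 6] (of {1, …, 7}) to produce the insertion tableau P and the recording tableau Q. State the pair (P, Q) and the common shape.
P = [1, 2, 5, 6] / [3, 7] / [4];  Q = [1, 2, 3, 7] / [4, 6] / [5];  common shape = (4, 2, 1)

Row-insert the values π_1, π_2, … into P one at a time, bumping the leftmost entry strictly greater than the inserted value down to the next row. The recording tableau Q records, in position (i, j), the step at which that cell was added to P.
  Insert 1 (step 1): P = [1];  Q = [1]
  Insert 4 (step 2): P = [1, 4];  Q = [1, 2]
  Insert 7 (step 3): P = [1, 4, 7];  Q = [1, 2, 3]
  Insert 3 (step 4): P = [1, 3, 7] / [4];  Q = [1, 2, 3] / [4]
  Insert 2 (step 5): P = [1, 2, 7] / [3] / [4];  Q = [1, 2, 3] / [4] / [5]
  Insert 5 (step 6): P = [1, 2, 5] / [3, 7] / [4];  Q = [1, 2, 3] / [4, 6] / [5]
  Insert 6 (step 7): P = [1, 2, 5, 6] / [3, 7] / [4];  Q = [1, 2, 3, 7] / [4, 6] / [5]
Final shape: (4, 2, 1).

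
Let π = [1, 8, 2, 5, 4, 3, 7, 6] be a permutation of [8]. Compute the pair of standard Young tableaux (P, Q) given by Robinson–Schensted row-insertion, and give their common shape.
P = [1, 2, 3, 6] / [4, 7] / [5] / [8];  Q = [1, 2, 4, 7] / [3, 8] / [5] / [6];  common shape = (4, 2, 1, 1)

Row-insert the values π_1, π_2, … into P one at a time, bumping the leftmost entry strictly greater than the inserted value down to the next row. The recording tableau Q records, in position (i, j), the step at which that cell was added to P.
  Insert 1 (step 1): P = [1];  Q = [1]
  Insert 8 (step 2): P = [1, 8];  Q = [1, 2]
  Insert 2 (step 3): P = [1, 2] / [8];  Q = [1, 2] / [3]
  Insert 5 (step 4): P = [1, 2, 5] / [8];  Q = [1, 2, 4] / [3]
  Insert 4 (step 5): P = [1, 2, 4] / [5] / [8];  Q = [1, 2, 4] / [3] / [5]
  Insert 3 (step 6): P = [1, 2, 3] / [4] / [5] / [8];  Q = [1, 2, 4] / [3] / [5] / [6]
  Insert 7 (step 7): P = [1, 2, 3, 7] / [4] / [5] / [8];  Q = [1, 2, 4, 7] / [3] / [5] / [6]
  Insert 6 (step 8): P = [1, 2, 3, 6] / [4, 7] / [5] / [8];  Q = [1, 2, 4, 7] / [3, 8] / [5] / [6]
Final shape: (4, 2, 1, 1).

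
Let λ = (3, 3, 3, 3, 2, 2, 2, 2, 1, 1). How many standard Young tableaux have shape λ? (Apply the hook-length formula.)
# SYT of shape (3, 3, 3, 3, 2, 2, 2, 2, 1, 1) = 32332300

Hook-length formula: f^λ = n! / Π hook(c), product over all cells c of the Young diagram. For λ = (3, 3, 3, 3, 2, 2, 2, 2, 1, 1), n = 22 boxes. Hook lengths by row (left-to-right, top-to-bottom): [12, 9, 4]; [11, 8, 3]; [10, 7, 2]; [9, 6, 1]; [7, 4]; [6, 3]; [5, 2]; [4, 1]; [2]; [1]. Product of hooks = 34764020121600. So f^λ = 22! / 34764020121600 = 1124000727777607680000 / 34764020121600 = 32332300.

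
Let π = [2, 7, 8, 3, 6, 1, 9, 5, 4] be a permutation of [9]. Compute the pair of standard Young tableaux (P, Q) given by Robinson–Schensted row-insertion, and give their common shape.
P = [1, 3, 4, 9] / [2, 5] / [6, 8] / [7];  Q = [1, 2, 3, 7] / [4, 5] / [6, 8] / [9];  common shape = (4, 2, 2, 1)

Row-insert the values π_1, π_2, … into P one at a time, bumping the leftmost entry strictly greater than the inserted value down to the next row. The recording tableau Q records, in position (i, j), the step at which that cell was added to P.
  Insert 2 (step 1): P = [2];  Q = [1]
  Insert 7 (step 2): P = [2, 7];  Q = [1, 2]
  Insert 8 (step 3): P = [2, 7, 8];  Q = [1, 2, 3]
  Insert 3 (step 4): P = [2, 3, 8] / [7];  Q = [1, 2, 3] / [4]
  Insert 6 (step 5): P = [2, 3, 6] / [7, 8];  Q = [1, 2, 3] / [4, 5]
  Insert 1 (step 6): P = [1, 3, 6] / [2, 8] / [7];  Q = [1, 2, 3] / [4, 5] / [6]
  Insert 9 (step 7): P = [1, 3, 6, 9] / [2, 8] / [7];  Q = [1, 2, 3, 7] / [4, 5] / [6]
  Insert 5 (step 8): P = [1, 3, 5, 9] / [2, 6] / [7, 8];  Q = [1, 2, 3, 7] / [4, 5] / [6, 8]
  Insert 4 (step 9): P = [1, 3, 4, 9] / [2, 5] / [6, 8] / [7];  Q = [1, 2, 3, 7] / [4, 5] / [6, 8] / [9]
Final shape: (4, 2, 2, 1).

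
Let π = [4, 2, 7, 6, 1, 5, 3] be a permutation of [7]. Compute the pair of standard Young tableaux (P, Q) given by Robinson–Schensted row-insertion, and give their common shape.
P = [1, 3] / [2, 5] / [4, 6] / [7];  Q = [1, 3] / [2, 4] / [5, 6] / [7];  common shape = (2, 2, 2, 1)

Row-insert the values π_1, π_2, … into P one at a time, bumping the leftmost entry strictly greater than the inserted value down to the next row. The recording tableau Q records, in position (i, j), the step at which that cell was added to P.
  Insert 4 (step 1): P = [4];  Q = [1]
  Insert 2 (step 2): P = [2] / [4];  Q = [1] / [2]
  Insert 7 (step 3): P = [2, 7] / [4];  Q = [1, 3] / [2]
  Insert 6 (step 4): P = [2, 6] / [4, 7];  Q = [1, 3] / [2, 4]
  Insert 1 (step 5): P = [1, 6] / [2, 7] / [4];  Q = [1, 3] / [2, 4] / [5]
  Insert 5 (step 6): P = [1, 5] / [2, 6] / [4, 7];  Q = [1, 3] / [2, 4] / [5, 6]
  Insert 3 (step 7): P = [1, 3] / [2, 5] / [4, 6] / [7];  Q = [1, 3] / [2, 4] / [5, 6] / [7]
Final shape: (2, 2, 2, 1).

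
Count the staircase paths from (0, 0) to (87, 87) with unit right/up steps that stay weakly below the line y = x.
C_87 = 16435314834665426797069144960762886143367590394940

These NE paths below the diagonal are counted by the Catalan number C_n = (1/(n + 1)) · C(2n, n). For n = 87: C_87 = (1/88) · C(174, 87) = 1446307705450557558142084756547133980616347954754720/88 = 16435314834665426797069144960762886143367590394940.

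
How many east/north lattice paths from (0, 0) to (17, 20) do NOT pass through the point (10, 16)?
Number of paths = 14152496160

Total paths from (0, 0) to (17, 20): C(37, 17) = 15905368710. Paths through (10, 16): (paths (0, 0) → (10, 16)) × (paths (10, 16) → (17, 20)) = C(26, 10) · C(11, 7) = 5311735 · 330 = 1752872550. Avoidance count = 15905368710 − 1752872550 = 14152496160.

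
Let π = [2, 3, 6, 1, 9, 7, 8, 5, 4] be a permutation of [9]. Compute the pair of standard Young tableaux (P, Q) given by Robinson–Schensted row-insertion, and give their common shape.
P = [1, 3, 4, 7, 8] / [2, 5] / [6] / [9];  Q = [1, 2, 3, 5, 7] / [4, 6] / [8] / [9];  common shape = (5, 2, 1, 1)

Row-insert the values π_1, π_2, … into P one at a time, bumping the leftmost entry strictly greater than the inserted value down to the next row. The recording tableau Q records, in position (i, j), the step at which that cell was added to P.
  Insert 2 (step 1): P = [2];  Q = [1]
  Insert 3 (step 2): P = [2, 3];  Q = [1, 2]
  Insert 6 (step 3): P = [2, 3, 6];  Q = [1, 2, 3]
  Insert 1 (step 4): P = [1, 3, 6] / [2];  Q = [1, 2, 3] / [4]
  Insert 9 (step 5): P = [1, 3, 6, 9] / [2];  Q = [1, 2, 3, 5] / [4]
  Insert 7 (step 6): P = [1, 3, 6, 7] / [2, 9];  Q = [1, 2, 3, 5] / [4, 6]
  Insert 8 (step 7): P = [1, 3, 6, 7, 8] / [2, 9];  Q = [1, 2, 3, 5, 7] / [4, 6]
  Insert 5 (step 8): P = [1, 3, 5, 7, 8] / [2, 6] / [9];  Q = [1, 2, 3, 5, 7] / [4, 6] / [8]
  Insert 4 (step 9): P = [1, 3, 4, 7, 8] / [2, 5] / [6] / [9];  Q = [1, 2, 3, 5, 7] / [4, 6] / [8] / [9]
Final shape: (5, 2, 1, 1).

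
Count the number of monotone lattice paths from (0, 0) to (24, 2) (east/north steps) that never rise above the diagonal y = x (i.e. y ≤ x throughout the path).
Number of paths = 299

By the reflection principle (André's argument), the number of monotone paths to (24, 2) with n ≤ m that never go above y = x is C(26, 24) − C(26, 25) = 325 − 26 = 299.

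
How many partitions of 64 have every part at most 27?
p(64, parts ≤ 27) = 1642570

Use the recurrence p(n, m) = p(n, m−1) + p(n−m, m): either the largest part is < m (count p(n, m−1)) or the largest part is exactly m (remove one copy of m, count p(n−m, m)). With p(0, ·) = 1 this gives p(64, parts ≤ 27) = 1642570. (By conjugating Young diagrams, this also counts partitions of 64 into at most 27 parts.)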